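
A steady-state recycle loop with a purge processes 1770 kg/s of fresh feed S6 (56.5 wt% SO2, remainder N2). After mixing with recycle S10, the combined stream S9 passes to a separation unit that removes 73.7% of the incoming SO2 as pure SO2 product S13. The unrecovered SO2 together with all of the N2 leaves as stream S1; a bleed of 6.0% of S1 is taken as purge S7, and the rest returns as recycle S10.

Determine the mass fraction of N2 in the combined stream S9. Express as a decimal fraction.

0.906

N2 enters only via S6 and leaves only via the purge: 1770×0.435 = 0.060×(N2 in S1), and the separation unit passes all N2, so N2 in S9 = N2 in S1 = 12833 kg/s.
SO2 in S9: m_A = 1770×0.565 + (1−0.060)·(1−0.737)·m_A, so m_A = 1000/0.7528 = 1328.5 kg/s.
S9 = 1328.5 + 12833 = 14161 kg/s.
N2 fraction in S9 = 12833/14161 = 0.906.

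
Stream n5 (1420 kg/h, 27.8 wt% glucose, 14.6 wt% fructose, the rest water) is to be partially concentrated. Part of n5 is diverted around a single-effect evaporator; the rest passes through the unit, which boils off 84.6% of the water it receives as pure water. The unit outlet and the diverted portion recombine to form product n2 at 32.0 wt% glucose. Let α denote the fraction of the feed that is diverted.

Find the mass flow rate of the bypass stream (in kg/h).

All 1420×0.278 = 394.76 kg/h of glucose reaches n2, so n2 = 394.76/0.320 = 1233.6 kg/h and vapour = 186.37 kg/h.
The evaporator receives (1−α)·1420 of feed at 0.576 water and removes 0.846 of that water:
0.846×0.576×(1−α)×1420 = 186.37
(1−α) = 186.37/691.96 = 0.2693;  α = 0.7307.
Bypass flow = 0.7307×1420 = 1037.5 kg/h.

1038 kg/h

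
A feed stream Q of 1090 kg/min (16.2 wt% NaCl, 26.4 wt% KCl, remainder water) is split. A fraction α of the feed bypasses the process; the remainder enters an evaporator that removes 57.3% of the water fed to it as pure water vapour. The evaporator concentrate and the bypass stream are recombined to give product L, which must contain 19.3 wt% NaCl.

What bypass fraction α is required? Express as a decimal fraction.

0.512

All 1090×0.162 = 176.58 kg/min of NaCl reaches L, so L = 176.58/0.193 = 914.92 kg/min and vapour = 175.08 kg/min.
The evaporator receives (1−α)·1090 of feed at 0.574 water and removes 0.573 of that water:
0.573×0.574×(1−α)×1090 = 175.08
(1−α) = 175.08/358.5 = 0.4884;  α = 0.5116.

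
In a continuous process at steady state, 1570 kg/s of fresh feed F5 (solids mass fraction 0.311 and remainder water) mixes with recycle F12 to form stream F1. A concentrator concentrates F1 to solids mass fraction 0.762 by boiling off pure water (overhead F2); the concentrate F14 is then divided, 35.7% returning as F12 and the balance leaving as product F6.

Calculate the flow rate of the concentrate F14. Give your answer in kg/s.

996.5 kg/s

Overall solids balance (none leaves overhead): solids in fresh feed = solids in product, i.e. 1570×0.311 = (1−0.357)·F14·0.762.
F14 = 488.27/(0.762×0.643) = 996.54 kg/s.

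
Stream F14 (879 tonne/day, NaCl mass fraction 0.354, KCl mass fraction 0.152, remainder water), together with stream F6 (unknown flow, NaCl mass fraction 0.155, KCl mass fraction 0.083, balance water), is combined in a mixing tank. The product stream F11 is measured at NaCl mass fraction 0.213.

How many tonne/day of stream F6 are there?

Let F6 be the unknown flow. Total out = 879 + F6.
NaCl balance: 311.17 + 0.155·F6 = 0.213·(879 + F6)
(0.155 − 0.213)·F6 = 0.213×879 − 311.17 = -123.94
F6 = -123.94 / -0.058 = 2136.9 tonne/day

2137 tonne/day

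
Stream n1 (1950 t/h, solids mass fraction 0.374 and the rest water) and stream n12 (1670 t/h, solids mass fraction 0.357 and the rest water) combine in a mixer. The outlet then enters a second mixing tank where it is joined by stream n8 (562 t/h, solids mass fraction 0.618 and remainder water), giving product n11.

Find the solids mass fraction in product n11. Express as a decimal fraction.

Overall, product flow = 4182 t/h.
solids in = 1950×0.374 + 1670×0.357 + 562×0.618 = 1672.8 t/h.
solids fraction in n11 = 0.400.

0.400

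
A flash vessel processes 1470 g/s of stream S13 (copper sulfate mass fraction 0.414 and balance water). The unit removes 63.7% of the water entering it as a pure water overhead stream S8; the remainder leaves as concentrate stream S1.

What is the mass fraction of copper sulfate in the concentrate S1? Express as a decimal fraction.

copper sulfate is not removed: 1470×0.414 = 608.58 g/s of copper sulfate enters S1.
water entering = 1470×0.586 = 861.42 g/s; overhead removed = 0.637×861.42 = 548.72 g/s.
Concentrate = 1470 − 548.72 = 921.28 g/s.
Mass fraction = 608.58/921.28 = 0.661.

0.661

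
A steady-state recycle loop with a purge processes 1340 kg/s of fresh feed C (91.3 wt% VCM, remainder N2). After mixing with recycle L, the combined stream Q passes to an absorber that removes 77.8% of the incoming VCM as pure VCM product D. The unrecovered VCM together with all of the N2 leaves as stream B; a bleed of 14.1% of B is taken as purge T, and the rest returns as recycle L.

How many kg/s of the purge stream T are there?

163.9 kg/s

N2 enters only via C and leaves only via the purge: 1340×0.087 = 0.141×(N2 in B), and the absorber passes all N2, so N2 in Q = N2 in B = 826.81 kg/s.
VCM in Q: m_A = 1340×0.913 + (1−0.141)·(1−0.778)·m_A, so m_A = 1223.4/0.8093 = 1511.7 kg/s.
B = (1−0.778)×1511.7 + 826.81 = 1162.4 kg/s.
Purge T = 0.141×1162.4 = 163.9 kg/s.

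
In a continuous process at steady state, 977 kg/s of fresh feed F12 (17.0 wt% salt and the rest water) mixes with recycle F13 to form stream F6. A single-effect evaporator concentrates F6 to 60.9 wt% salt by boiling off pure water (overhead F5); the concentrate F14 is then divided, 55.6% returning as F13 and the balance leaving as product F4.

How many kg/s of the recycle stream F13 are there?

Overall salt balance (none leaves overhead): salt in fresh feed = salt in product, i.e. 977×0.170 = (1−0.556)·F14·0.609.
F14 = 166.09/(0.609×0.444) = 614.25 kg/s.
Recycle F13 = 0.556×614.25 = 341.52 kg/s.

341.5 kg/s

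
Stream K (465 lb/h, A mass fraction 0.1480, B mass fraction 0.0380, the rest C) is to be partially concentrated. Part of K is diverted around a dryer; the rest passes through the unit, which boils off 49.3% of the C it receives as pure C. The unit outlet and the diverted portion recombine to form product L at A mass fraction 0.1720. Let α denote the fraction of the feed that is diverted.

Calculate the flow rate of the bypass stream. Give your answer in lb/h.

303.3 lb/h

All 465×0.148 = 68.82 lb/h of A reaches L, so L = 68.82/0.172 = 400.12 lb/h and vapour = 64.884 lb/h.
The evaporator receives (1−α)·465 of feed at 0.814 C and removes 0.493 of that C:
0.493×0.814×(1−α)×465 = 64.884
(1−α) = 64.884/186.61 = 0.3477;  α = 0.6523.
Bypass flow = 0.6523×465 = 303.32 lb/h.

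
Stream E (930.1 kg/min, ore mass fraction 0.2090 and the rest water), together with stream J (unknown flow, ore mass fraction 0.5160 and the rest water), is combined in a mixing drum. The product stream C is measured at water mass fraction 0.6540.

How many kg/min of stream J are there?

Let J be the unknown flow. Total out = 930.1 + J.
water balance: 735.71 + 0.484·J = 0.654·(930.1 + J)
(0.484 − 0.654)·J = 0.654×930.1 − 735.71 = -127.42
J = -127.42 / -0.170 = 749.55 kg/min

749.6 kg/min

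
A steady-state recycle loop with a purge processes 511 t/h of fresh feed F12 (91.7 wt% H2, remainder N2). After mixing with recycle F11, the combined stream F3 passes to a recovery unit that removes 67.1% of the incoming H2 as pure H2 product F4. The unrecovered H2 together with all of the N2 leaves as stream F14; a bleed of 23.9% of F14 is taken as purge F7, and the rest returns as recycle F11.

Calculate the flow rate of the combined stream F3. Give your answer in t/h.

N2 enters only via F12 and leaves only via the purge: 511×0.083 = 0.239×(N2 in F14), and the recovery unit passes all N2, so N2 in F3 = N2 in F14 = 177.46 t/h.
H2 in F3: m_A = 511×0.917 + (1−0.239)·(1−0.671)·m_A, so m_A = 468.59/0.7496 = 625.09 t/h.
F3 = 625.09 + 177.46 = 802.55 t/h.

802.6 t/h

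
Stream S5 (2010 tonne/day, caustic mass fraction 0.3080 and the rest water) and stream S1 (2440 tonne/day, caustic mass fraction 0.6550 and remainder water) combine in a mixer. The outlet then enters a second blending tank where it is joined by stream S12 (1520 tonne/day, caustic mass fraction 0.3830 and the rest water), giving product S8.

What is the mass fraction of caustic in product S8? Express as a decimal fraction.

0.4689

Overall, product flow = 5970 tonne/day.
caustic in = 2010×0.308 + 2440×0.655 + 1520×0.383 = 2799.4 tonne/day.
caustic fraction in S8 = 0.4689.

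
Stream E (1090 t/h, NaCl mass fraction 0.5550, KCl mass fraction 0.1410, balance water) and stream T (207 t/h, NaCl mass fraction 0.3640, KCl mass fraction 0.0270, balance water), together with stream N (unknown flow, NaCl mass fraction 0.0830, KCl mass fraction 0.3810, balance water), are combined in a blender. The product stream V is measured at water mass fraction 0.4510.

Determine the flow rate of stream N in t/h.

Let N be the unknown flow. Total out = 1297 + N.
water balance: 457.42 + 0.536·N = 0.451·(1297 + N)
(0.536 − 0.451)·N = 0.451×1297 − 457.42 = 127.52
N = 127.52 / 0.085 = 1500.3 t/h

1500 t/h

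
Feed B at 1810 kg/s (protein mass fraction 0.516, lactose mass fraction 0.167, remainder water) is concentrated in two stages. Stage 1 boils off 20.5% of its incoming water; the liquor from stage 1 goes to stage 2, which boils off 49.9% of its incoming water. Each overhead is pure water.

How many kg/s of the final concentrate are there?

water in feed = 1810×0.317 = 573.77 kg/s.
After stage 1: water left = (1−0.205)×573.77 = 456.15; stream total = 1692.4 kg/s.
After stage 2: water left = (1−0.499)×456.15 = 228.53; final concentrate = 1464.8 kg/s.

1465 kg/s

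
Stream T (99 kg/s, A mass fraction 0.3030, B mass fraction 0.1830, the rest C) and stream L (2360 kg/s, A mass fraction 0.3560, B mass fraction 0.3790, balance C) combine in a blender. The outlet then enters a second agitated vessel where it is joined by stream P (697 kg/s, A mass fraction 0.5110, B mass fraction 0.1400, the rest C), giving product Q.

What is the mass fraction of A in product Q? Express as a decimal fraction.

Overall, product flow = 3156 kg/s.
A in = 99×0.303 + 2360×0.356 + 697×0.511 = 1226.3 kg/s.
A fraction in Q = 0.3886.

0.3886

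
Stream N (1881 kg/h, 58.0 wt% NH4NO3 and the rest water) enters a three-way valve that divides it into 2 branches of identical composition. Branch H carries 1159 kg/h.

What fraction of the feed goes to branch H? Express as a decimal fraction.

0.616

Fraction to H = 1159/1881 = 0.6162.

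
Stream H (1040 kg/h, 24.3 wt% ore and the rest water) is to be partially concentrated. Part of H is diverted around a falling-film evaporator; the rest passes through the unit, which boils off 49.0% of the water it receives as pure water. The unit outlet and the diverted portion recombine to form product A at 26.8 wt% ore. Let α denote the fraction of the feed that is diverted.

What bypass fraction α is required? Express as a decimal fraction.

All 1040×0.243 = 252.72 kg/h of ore reaches A, so A = 252.72/0.268 = 942.99 kg/h and vapour = 97.015 kg/h.
The evaporator receives (1−α)·1040 of feed at 0.757 water and removes 0.490 of that water:
0.490×0.757×(1−α)×1040 = 97.015
(1−α) = 97.015/385.77 = 0.2515;  α = 0.7485.

0.749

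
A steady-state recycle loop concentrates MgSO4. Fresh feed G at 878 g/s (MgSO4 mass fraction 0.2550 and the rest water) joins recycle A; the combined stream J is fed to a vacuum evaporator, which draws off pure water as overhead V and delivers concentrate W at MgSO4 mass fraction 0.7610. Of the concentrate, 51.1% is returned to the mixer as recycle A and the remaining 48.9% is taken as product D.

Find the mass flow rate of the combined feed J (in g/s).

1185 g/s

Overall MgSO4 balance (none leaves overhead): MgSO4 in fresh feed = MgSO4 in product, i.e. 878×0.255 = (1−0.511)·W·0.761.
W = 223.89/(0.761×0.489) = 601.65 g/s.
Recycle A = 0.511×601.65 = 307.44 g/s.
Combined feed J = 878 + 307.44 = 1185.4 g/s.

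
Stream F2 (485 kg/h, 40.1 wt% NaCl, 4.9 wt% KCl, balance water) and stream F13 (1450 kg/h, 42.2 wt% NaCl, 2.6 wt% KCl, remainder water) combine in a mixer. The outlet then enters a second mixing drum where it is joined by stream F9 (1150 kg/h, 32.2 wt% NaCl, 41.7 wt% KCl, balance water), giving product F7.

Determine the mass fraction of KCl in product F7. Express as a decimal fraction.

Overall, product flow = 3085 kg/h.
KCl in = 485×0.049 + 1450×0.026 + 1150×0.417 = 541.01 kg/h.
KCl fraction in F7 = 0.1754.

0.1754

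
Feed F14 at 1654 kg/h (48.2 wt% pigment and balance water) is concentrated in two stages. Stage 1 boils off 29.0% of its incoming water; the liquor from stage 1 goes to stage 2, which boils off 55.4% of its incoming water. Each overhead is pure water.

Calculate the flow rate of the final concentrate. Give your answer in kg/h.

1069 kg/h

water in feed = 1654×0.518 = 856.77 kg/h.
After stage 1: water left = (1−0.290)×856.77 = 608.31; stream total = 1405.5 kg/h.
After stage 2: water left = (1−0.554)×608.31 = 271.31; final concentrate = 1068.5 kg/h.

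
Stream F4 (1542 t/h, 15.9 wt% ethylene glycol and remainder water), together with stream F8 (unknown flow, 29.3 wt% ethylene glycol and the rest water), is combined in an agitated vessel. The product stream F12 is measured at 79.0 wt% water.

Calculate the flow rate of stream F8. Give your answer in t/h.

Let F8 be the unknown flow. Total out = 1542 + F8.
water balance: 1296.8 + 0.707·F8 = 0.790·(1542 + F8)
(0.707 − 0.790)·F8 = 0.790×1542 − 1296.8 = -78.642
F8 = -78.642 / -0.083 = 947.49 t/h

947.5 t/h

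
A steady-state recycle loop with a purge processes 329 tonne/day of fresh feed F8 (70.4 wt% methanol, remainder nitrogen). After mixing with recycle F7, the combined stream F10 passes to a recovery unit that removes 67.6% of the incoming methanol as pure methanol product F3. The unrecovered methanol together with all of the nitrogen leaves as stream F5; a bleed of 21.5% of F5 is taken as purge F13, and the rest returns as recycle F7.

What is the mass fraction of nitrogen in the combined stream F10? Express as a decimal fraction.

nitrogen enters only via F8 and leaves only via the purge: 329×0.296 = 0.215×(nitrogen in F5), and the recovery unit passes all nitrogen, so nitrogen in F10 = nitrogen in F5 = 452.95 tonne/day.
methanol in F10: m_A = 329×0.704 + (1−0.215)·(1−0.676)·m_A, so m_A = 231.62/0.7457 = 310.62 tonne/day.
F10 = 310.62 + 452.95 = 763.57 tonne/day.
nitrogen fraction in F10 = 452.95/763.57 = 0.593.

0.593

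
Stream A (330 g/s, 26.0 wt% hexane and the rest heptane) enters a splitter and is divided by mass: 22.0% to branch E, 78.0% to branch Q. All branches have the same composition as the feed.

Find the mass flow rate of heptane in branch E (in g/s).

53.72 g/s

Branch E total = 0.220×330 = 72.6 g/s.
heptane in E = 0.740×72.6 = 53.724 g/s.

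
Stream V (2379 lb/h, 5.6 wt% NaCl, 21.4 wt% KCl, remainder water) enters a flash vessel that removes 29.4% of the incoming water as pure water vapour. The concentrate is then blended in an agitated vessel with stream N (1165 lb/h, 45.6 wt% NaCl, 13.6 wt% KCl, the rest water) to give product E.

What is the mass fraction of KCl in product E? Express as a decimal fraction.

0.2201

Vapour removed = 0.294×0.730×2379 = 510.58 lb/h; concentrate = 1868.4 lb/h.
KCl reaching the mixer = 509.11 (from concentrate) + 1165×0.136 = 667.55 lb/h.
Product flow = 1868.4 + 1165 = 3033.4 lb/h; KCl fraction = 0.2201.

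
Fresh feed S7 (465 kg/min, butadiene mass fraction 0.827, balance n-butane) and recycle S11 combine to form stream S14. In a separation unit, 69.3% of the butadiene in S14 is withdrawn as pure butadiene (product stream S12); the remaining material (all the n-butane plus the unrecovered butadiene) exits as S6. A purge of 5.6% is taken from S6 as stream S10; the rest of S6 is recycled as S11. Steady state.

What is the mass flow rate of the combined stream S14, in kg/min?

n-butane enters only via S7 and leaves only via the purge: 465×0.173 = 0.056×(n-butane in S6), and the separation unit passes all n-butane, so n-butane in S14 = n-butane in S6 = 1436.5 kg/min.
butadiene in S14: m_A = 465×0.827 + (1−0.056)·(1−0.693)·m_A, so m_A = 384.56/0.7102 = 541.48 kg/min.
S14 = 541.48 + 1436.5 = 1978 kg/min.

1978 kg/min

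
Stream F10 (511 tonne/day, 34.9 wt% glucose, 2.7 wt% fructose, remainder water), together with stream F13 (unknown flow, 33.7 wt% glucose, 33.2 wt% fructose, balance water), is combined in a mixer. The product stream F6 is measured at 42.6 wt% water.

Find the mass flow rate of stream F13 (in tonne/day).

Let F13 be the unknown flow. Total out = 511 + F13.
water balance: 318.86 + 0.331·F13 = 0.426·(511 + F13)
(0.331 − 0.426)·F13 = 0.426×511 − 318.86 = -101.18
F13 = -101.18 / -0.095 = 1065 tonne/day

1065 tonne/day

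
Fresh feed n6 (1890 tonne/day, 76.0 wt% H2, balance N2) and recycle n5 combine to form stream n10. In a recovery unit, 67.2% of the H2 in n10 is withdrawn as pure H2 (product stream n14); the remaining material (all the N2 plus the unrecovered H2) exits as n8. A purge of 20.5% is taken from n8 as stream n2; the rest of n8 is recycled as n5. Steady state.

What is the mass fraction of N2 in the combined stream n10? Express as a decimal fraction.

0.5324

N2 enters only via n6 and leaves only via the purge: 1890×0.240 = 0.205×(N2 in n8), and the recovery unit passes all N2, so N2 in n10 = N2 in n8 = 2212.7 tonne/day.
H2 in n10: m_A = 1890×0.760 + (1−0.205)·(1−0.672)·m_A, so m_A = 1436.4/0.7392 = 1943.1 tonne/day.
n10 = 1943.1 + 2212.7 = 4155.8 tonne/day.
N2 fraction in n10 = 2212.7/4155.8 = 0.5324.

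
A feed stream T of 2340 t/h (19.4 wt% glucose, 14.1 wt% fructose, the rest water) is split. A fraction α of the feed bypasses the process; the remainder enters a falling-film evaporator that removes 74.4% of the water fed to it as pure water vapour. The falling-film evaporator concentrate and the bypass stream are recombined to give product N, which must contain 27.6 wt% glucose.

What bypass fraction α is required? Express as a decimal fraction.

0.400

All 2340×0.194 = 453.96 t/h of glucose reaches N, so N = 453.96/0.276 = 1644.8 t/h and vapour = 695.22 t/h.
The evaporator receives (1−α)·2340 of feed at 0.665 water and removes 0.744 of that water:
0.744×0.665×(1−α)×2340 = 695.22
(1−α) = 695.22/1157.7 = 0.6005;  α = 0.3995.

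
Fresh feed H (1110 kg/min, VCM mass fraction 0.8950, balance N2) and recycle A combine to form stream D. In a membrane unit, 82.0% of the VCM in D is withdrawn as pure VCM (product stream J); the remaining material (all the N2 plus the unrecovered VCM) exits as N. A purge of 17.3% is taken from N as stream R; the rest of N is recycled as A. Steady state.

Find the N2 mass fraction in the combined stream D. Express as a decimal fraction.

N2 enters only via H and leaves only via the purge: 1110×0.105 = 0.173×(N2 in N), and the membrane unit passes all N2, so N2 in D = N2 in N = 673.7 kg/min.
VCM in D: m_A = 1110×0.895 + (1−0.173)·(1−0.820)·m_A, so m_A = 993.45/0.8511 = 1167.2 kg/min.
D = 1167.2 + 673.7 = 1840.9 kg/min.
N2 fraction in D = 673.7/1840.9 = 0.3660.

0.3660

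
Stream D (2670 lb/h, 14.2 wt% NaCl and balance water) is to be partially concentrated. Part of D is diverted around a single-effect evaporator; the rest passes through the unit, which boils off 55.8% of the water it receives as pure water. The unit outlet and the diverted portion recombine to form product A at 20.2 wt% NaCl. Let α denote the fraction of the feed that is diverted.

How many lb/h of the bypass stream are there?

1014 lb/h

All 2670×0.142 = 379.14 lb/h of NaCl reaches A, so A = 379.14/0.202 = 1876.9 lb/h and vapour = 793.07 lb/h.
The evaporator receives (1−α)·2670 of feed at 0.858 water and removes 0.558 of that water:
0.558×0.858×(1−α)×2670 = 793.07
(1−α) = 793.07/1278.3 = 0.6204;  α = 0.3796.
Bypass flow = 0.3796×2670 = 1013.5 lb/h.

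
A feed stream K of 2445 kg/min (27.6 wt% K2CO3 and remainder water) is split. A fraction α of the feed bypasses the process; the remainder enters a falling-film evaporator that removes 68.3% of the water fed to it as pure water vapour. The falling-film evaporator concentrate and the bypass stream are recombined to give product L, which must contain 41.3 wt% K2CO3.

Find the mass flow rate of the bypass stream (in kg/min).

All 2445×0.276 = 674.82 kg/min of K2CO3 reaches L, so L = 674.82/0.413 = 1633.9 kg/min and vapour = 811.05 kg/min.
The evaporator receives (1−α)·2445 of feed at 0.724 water and removes 0.683 of that water:
0.683×0.724×(1−α)×2445 = 811.05
(1−α) = 811.05/1209 = 0.6708;  α = 0.3292.
Bypass flow = 0.3292×2445 = 804.83 kg/min.

804.8 kg/min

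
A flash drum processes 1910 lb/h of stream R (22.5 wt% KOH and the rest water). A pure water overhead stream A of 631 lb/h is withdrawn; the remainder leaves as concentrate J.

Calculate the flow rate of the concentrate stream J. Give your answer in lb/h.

1279 lb/h

Concentrate = 1910 − 631 = 1279 lb/h.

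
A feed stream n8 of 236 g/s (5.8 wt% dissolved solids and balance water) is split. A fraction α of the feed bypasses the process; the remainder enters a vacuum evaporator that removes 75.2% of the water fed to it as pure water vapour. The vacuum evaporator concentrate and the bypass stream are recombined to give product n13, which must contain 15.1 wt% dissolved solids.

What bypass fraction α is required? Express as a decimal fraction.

All 236×0.058 = 13.688 g/s of dissolved solids reaches n13, so n13 = 13.688/0.151 = 90.649 g/s and vapour = 145.35 g/s.
The evaporator receives (1−α)·236 of feed at 0.942 water and removes 0.752 of that water:
0.752×0.942×(1−α)×236 = 145.35
(1−α) = 145.35/167.18 = 0.8694;  α = 0.1306.

0.131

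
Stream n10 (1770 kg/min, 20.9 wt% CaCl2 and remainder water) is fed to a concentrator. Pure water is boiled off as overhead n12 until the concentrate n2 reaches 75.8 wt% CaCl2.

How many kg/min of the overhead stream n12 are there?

CaCl2 is conserved: 1770×0.209 = 369.93 kg/min all reports to the concentrate.
Concentrate = 369.93/(target fraction) = 488.03 kg/min.
Overhead = 1770 − 488.03 = 1282 kg/min.

1282 kg/min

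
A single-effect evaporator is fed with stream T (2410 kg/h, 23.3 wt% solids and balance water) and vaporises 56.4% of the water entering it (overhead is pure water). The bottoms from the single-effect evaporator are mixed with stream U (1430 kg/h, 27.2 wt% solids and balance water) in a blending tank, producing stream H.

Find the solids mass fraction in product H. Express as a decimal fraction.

0.3398

Vapour removed = 0.564×0.767×2410 = 1042.5 kg/h; concentrate = 1367.5 kg/h.
solids reaching the mixer = 561.53 (from concentrate) + 1430×0.272 = 950.49 kg/h.
Product flow = 1367.5 + 1430 = 2797.5 kg/h; solids fraction = 0.3398.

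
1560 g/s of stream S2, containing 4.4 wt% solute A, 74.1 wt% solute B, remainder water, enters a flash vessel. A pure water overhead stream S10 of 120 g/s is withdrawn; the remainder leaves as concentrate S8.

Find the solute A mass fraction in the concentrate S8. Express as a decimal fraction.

0.048

solute A is not removed: 1560×0.044 = 68.64 g/s of solute A enters S8.
Concentrate = 1560 − 120 = 1440 g/s.
Mass fraction = 68.64/1440 = 0.048.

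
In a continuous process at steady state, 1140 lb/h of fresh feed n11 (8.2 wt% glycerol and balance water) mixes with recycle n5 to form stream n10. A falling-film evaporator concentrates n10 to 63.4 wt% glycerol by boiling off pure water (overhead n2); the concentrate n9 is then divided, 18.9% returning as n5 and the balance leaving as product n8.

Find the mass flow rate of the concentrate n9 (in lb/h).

Overall glycerol balance (none leaves overhead): glycerol in fresh feed = glycerol in product, i.e. 1140×0.082 = (1−0.189)·n9·0.634.
n9 = 93.48/(0.634×0.811) = 181.81 lb/h.

181.8 lb/h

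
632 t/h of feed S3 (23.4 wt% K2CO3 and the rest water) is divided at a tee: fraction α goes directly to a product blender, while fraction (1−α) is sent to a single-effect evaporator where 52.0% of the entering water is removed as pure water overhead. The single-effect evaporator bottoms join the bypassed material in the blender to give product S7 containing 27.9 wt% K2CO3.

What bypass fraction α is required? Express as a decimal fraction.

All 632×0.234 = 147.89 t/h of K2CO3 reaches S7, so S7 = 147.89/0.279 = 530.06 t/h and vapour = 101.94 t/h.
The evaporator receives (1−α)·632 of feed at 0.766 water and removes 0.520 of that water:
0.520×0.766×(1−α)×632 = 101.94
(1−α) = 101.94/251.74 = 0.4049;  α = 0.5951.

0.595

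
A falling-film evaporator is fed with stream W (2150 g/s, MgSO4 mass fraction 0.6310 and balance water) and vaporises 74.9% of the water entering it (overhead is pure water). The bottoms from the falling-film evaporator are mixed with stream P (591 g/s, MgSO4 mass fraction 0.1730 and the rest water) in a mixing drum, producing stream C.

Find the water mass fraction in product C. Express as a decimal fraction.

0.3204

Vapour removed = 0.749×0.369×2150 = 594.22 g/s; concentrate = 1555.8 g/s.
water reaching the mixer = 199.13 (from concentrate) + 591×0.827 = 687.89 g/s.
Product flow = 1555.8 + 591 = 2146.8 g/s; water fraction = 0.3204.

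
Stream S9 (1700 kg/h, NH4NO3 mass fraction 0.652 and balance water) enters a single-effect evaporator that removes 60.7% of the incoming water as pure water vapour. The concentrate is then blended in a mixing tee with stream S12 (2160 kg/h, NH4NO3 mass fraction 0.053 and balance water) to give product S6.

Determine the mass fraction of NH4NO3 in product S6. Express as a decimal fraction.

0.349

Vapour removed = 0.607×0.348×1700 = 359.1 kg/h; concentrate = 1340.9 kg/h.
NH4NO3 reaching the mixer = 1108.4 (from concentrate) + 2160×0.053 = 1222.9 kg/h.
Product flow = 1340.9 + 2160 = 3500.9 kg/h; NH4NO3 fraction = 0.349.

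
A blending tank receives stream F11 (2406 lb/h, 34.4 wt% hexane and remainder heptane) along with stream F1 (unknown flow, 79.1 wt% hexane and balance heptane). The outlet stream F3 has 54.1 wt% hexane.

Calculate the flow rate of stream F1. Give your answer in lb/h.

1896 lb/h

Let F1 be the unknown flow. Total out = 2406 + F1.
hexane balance: 827.66 + 0.791·F1 = 0.541·(2406 + F1)
(0.791 − 0.541)·F1 = 0.541×2406 − 827.66 = 473.98
F1 = 473.98 / 0.250 = 1895.9 lb/h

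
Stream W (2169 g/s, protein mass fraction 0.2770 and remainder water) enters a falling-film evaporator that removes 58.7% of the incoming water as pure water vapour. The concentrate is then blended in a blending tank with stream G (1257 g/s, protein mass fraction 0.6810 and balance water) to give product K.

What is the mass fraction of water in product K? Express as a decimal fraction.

Vapour removed = 0.587×0.723×2169 = 920.53 g/s; concentrate = 1248.5 g/s.
water reaching the mixer = 647.66 (from concentrate) + 1257×0.319 = 1048.6 g/s.
Product flow = 1248.5 + 1257 = 2505.5 g/s; water fraction = 0.4185.

0.4185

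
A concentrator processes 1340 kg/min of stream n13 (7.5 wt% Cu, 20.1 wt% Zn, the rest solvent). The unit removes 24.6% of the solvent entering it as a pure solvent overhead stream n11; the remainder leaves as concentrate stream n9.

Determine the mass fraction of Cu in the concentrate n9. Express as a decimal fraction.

0.0913

Cu is not removed: 1340×0.075 = 100.5 kg/min of Cu enters n9.
solvent entering = 1340×0.724 = 970.16 kg/min; overhead removed = 0.246×970.16 = 238.66 kg/min.
Concentrate = 1340 − 238.66 = 1101.3 kg/min.
Mass fraction = 100.5/1101.3 = 0.0913.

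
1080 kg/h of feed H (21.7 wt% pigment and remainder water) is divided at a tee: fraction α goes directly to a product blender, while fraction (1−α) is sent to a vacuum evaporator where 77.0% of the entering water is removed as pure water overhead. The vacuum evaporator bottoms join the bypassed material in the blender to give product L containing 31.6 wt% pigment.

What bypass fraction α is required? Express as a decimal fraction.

0.480

All 1080×0.217 = 234.36 kg/h of pigment reaches L, so L = 234.36/0.316 = 741.65 kg/h and vapour = 338.35 kg/h.
The evaporator receives (1−α)·1080 of feed at 0.783 water and removes 0.770 of that water:
0.770×0.783×(1−α)×1080 = 338.35
(1−α) = 338.35/651.14 = 0.5196;  α = 0.4804.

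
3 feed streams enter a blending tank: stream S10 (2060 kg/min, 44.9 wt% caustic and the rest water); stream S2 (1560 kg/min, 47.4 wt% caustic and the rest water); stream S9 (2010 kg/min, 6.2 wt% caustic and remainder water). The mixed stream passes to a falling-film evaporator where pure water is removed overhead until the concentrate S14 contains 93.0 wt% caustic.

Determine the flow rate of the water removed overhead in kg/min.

caustic entering = 2060×0.449 + 1560×0.474 + 2010×0.062 = 1789 kg/min.
All caustic reports to S14, so S14 = 1789/0.930 = 1923.7 kg/min.
Total feed = 5630 kg/min; overhead = 5630 − 1923.7 = 3706.3 kg/min.

3706 kg/min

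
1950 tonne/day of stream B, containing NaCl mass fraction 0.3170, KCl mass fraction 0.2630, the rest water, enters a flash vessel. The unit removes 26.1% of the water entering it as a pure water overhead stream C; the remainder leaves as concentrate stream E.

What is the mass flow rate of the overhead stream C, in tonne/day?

213.8 tonne/day

water entering = 1950×0.420 = 819 tonne/day; overhead removed = 0.261×819 = 213.76 tonne/day.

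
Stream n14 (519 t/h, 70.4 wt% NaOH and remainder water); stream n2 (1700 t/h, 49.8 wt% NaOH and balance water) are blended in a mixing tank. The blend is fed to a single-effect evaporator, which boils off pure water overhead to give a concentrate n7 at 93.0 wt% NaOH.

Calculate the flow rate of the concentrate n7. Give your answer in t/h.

1303 t/h

NaOH entering = 519×0.704 + 1700×0.498 = 1212 t/h.
All NaOH reports to n7, so n7 = 1212/0.930 = 1303.2 t/h.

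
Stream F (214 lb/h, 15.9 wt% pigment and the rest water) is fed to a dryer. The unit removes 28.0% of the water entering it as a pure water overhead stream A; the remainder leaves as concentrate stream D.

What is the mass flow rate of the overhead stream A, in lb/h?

50.39 lb/h

water entering = 214×0.841 = 179.97 lb/h; overhead removed = 0.280×179.97 = 50.393 lb/h.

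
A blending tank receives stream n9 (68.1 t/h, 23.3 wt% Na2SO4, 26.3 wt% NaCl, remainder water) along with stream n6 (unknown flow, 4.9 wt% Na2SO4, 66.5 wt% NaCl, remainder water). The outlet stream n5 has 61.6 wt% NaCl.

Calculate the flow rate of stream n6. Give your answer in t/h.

Let n6 be the unknown flow. Total out = 68.1 + n6.
NaCl balance: 17.91 + 0.665·n6 = 0.616·(68.1 + n6)
(0.665 − 0.616)·n6 = 0.616×68.1 − 17.91 = 24.039
n6 = 24.039 / 0.049 = 490.6 t/h

490.6 t/h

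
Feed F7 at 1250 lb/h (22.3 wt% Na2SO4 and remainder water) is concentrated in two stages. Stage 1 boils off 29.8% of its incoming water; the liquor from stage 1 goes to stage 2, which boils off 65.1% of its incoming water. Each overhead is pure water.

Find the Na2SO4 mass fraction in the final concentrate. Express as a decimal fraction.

0.539

water in feed = 1250×0.777 = 971.25 lb/h.
After stage 1: water left = (1−0.298)×971.25 = 681.82; stream total = 960.57 lb/h.
After stage 2: water left = (1−0.651)×681.82 = 237.95; final concentrate = 516.7 lb/h.
Na2SO4 fraction = 278.75/516.7 = 0.539.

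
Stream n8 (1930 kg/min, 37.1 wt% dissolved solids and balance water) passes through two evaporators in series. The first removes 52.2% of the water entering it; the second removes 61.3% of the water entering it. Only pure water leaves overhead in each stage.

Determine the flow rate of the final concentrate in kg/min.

water in feed = 1930×0.629 = 1214 kg/min.
After stage 1: water left = (1−0.522)×1214 = 580.28; stream total = 1296.3 kg/min.
After stage 2: water left = (1−0.613)×580.28 = 224.57; final concentrate = 940.6 kg/min.

940.6 kg/min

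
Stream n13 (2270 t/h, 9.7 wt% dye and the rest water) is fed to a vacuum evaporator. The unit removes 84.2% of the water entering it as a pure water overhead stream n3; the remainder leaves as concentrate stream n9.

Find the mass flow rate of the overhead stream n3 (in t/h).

water entering = 2270×0.903 = 2049.8 t/h; overhead removed = 0.842×2049.8 = 1725.9 t/h.

1726 t/h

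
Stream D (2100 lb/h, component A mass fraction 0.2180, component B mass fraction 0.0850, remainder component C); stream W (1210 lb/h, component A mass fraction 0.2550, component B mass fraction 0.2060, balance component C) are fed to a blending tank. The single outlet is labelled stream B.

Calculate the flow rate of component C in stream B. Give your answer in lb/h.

component C out = component C in = 2100×0.697 + 1210×0.539 = 2115.9 lb/h.

2116 lb/h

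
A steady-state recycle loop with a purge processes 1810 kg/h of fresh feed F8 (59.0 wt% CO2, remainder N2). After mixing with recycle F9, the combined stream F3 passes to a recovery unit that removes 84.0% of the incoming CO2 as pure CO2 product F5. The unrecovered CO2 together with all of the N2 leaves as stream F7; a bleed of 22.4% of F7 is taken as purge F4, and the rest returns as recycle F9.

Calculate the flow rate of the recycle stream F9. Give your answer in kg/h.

2722 kg/h

N2 enters only via F8 and leaves only via the purge: 1810×0.410 = 0.224×(N2 in F7), and the recovery unit passes all N2, so N2 in F3 = N2 in F7 = 3312.9 kg/h.
CO2 in F3: m_A = 1810×0.590 + (1−0.224)·(1−0.840)·m_A, so m_A = 1067.9/0.8758 = 1219.3 kg/h.
F7 = (1−0.840)×1219.3 + 3312.9 = 3508 kg/h.
Recycle F9 = (1−0.224)×3508 = 2722.2 kg/h.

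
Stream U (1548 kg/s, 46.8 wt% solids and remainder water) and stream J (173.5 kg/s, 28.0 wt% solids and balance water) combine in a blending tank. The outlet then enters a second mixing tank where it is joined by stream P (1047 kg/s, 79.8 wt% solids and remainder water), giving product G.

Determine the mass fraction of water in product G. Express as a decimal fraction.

0.4190

Overall, product flow = 2768.5 kg/s.
water in = 1548×0.532 + 173.5×0.720 + 1047×0.202 = 1160 kg/s.
water fraction in G = 0.4190.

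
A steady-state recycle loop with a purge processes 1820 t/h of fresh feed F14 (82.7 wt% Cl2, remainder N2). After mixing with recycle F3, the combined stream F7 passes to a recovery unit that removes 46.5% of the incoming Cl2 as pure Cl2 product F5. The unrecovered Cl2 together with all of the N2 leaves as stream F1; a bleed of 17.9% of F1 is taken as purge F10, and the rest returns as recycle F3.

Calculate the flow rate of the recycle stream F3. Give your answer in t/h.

N2 enters only via F14 and leaves only via the purge: 1820×0.173 = 0.179×(N2 in F1), and the recovery unit passes all N2, so N2 in F7 = N2 in F1 = 1759 t/h.
Cl2 in F7: m_A = 1820×0.827 + (1−0.179)·(1−0.465)·m_A, so m_A = 1505.1/0.5608 = 2684.1 t/h.
F1 = (1−0.465)×2684.1 + 1759 = 3195 t/h.
Recycle F3 = (1−0.179)×3195 = 2623.1 t/h.

2623 t/h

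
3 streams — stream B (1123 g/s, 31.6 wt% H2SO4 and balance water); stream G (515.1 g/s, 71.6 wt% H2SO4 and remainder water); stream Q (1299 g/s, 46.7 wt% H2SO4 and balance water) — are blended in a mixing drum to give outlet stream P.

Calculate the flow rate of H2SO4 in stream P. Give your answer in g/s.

H2SO4 out = H2SO4 in = 1123×0.316 + 515.1×0.716 + 1299×0.467 = 1330.3 g/s.

1330 g/s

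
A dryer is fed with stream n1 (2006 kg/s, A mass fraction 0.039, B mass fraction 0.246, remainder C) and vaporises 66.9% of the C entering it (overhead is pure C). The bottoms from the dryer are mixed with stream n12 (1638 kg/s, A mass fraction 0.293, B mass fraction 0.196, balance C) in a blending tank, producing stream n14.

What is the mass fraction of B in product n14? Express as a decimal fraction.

0.303

Vapour removed = 0.669×0.715×2006 = 959.54 kg/s; concentrate = 1046.5 kg/s.
B reaching the mixer = 493.48 (from concentrate) + 1638×0.196 = 814.52 kg/s.
Product flow = 1046.5 + 1638 = 2684.5 kg/s; B fraction = 0.303.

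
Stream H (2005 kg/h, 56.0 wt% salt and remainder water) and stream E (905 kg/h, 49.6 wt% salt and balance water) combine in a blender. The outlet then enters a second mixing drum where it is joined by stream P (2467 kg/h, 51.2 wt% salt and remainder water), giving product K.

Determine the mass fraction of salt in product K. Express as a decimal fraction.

0.527

Overall, product flow = 5377 kg/h.
salt in = 2005×0.560 + 905×0.496 + 2467×0.512 = 2834.8 kg/h.
salt fraction in K = 0.527.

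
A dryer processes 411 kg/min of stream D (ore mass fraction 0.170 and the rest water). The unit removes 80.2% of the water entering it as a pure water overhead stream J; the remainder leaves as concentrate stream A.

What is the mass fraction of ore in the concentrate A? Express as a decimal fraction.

ore is not removed: 411×0.170 = 69.87 kg/min of ore enters A.
water entering = 411×0.830 = 341.13 kg/min; overhead removed = 0.802×341.13 = 273.59 kg/min.
Concentrate = 411 − 273.59 = 137.41 kg/min.
Mass fraction = 69.87/137.41 = 0.508.

0.508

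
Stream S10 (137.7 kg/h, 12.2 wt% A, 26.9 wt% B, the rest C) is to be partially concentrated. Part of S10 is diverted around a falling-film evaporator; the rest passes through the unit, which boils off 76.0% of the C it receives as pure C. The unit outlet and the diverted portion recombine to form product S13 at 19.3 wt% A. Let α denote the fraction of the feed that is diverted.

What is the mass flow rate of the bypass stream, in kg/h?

28.25 kg/h

All 137.7×0.122 = 16.799 kg/h of A reaches S13, so S13 = 16.799/0.193 = 87.044 kg/h and vapour = 50.656 kg/h.
The evaporator receives (1−α)·137.7 of feed at 0.609 C and removes 0.760 of that C:
0.760×0.609×(1−α)×137.7 = 50.656
(1−α) = 50.656/63.733 = 0.7948;  α = 0.2052.
Bypass flow = 0.2052×137.7 = 28.253 kg/h.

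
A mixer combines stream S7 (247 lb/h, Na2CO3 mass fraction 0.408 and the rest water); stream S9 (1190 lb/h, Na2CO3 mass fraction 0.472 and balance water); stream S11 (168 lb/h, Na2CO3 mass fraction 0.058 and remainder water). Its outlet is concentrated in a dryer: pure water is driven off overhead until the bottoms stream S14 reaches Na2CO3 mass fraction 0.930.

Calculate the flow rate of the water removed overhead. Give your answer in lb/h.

882.2 lb/h

Na2CO3 entering = 247×0.408 + 1190×0.472 + 168×0.058 = 672.2 lb/h.
All Na2CO3 reports to S14, so S14 = 672.2/0.930 = 722.8 lb/h.
Total feed = 1605 lb/h; overhead = 1605 − 722.8 = 882.2 lb/h.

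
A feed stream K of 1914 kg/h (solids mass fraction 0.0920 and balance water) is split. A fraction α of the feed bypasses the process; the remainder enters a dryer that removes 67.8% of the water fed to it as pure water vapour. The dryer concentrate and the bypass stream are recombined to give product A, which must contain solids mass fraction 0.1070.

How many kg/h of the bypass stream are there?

1478 kg/h

All 1914×0.092 = 176.09 kg/h of solids reaches A, so A = 176.09/0.107 = 1645.7 kg/h and vapour = 268.32 kg/h.
The evaporator receives (1−α)·1914 of feed at 0.908 water and removes 0.678 of that water:
0.678×0.908×(1−α)×1914 = 268.32
(1−α) = 268.32/1178.3 = 0.2277;  α = 0.7723.
Bypass flow = 0.7723×1914 = 1478.2 kg/h.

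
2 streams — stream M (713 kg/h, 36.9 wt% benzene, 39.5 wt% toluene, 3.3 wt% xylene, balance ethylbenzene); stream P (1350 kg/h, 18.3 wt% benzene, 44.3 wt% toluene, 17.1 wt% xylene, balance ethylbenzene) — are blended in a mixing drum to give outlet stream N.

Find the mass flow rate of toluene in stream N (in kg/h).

toluene out = toluene in = 713×0.395 + 1350×0.443 = 879.68 kg/h.

879.7 kg/h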